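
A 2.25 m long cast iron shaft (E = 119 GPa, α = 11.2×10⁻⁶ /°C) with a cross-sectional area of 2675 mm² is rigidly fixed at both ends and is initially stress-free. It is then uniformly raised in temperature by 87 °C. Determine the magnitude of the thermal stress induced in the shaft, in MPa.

The supports are rigid, so the total axial strain is zero. The restrained thermal strain is ε = αΔT = 11.2×10⁻⁶ × 87 = 974.4×10⁻⁶.
Hence σ = E·αΔT = 119×10³ × 974.4×10⁻⁶ = 116 MPa, compressive.

σ ≈ 116 MPa (compressive)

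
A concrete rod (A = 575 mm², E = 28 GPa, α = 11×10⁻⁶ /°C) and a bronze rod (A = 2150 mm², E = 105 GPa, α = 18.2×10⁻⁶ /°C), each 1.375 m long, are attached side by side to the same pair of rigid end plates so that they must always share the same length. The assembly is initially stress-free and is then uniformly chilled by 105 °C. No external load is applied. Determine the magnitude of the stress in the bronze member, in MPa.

σ ≈ 5.28 MPa (tensile)

Equilibrium of a rigid end plate with no external load gives equal and opposite internal forces ±P in the two members. Since α_{bronze} > α_{concrete}, cooling drives the bronze into tension and the concrete into compression.
Setting the final lengths equal and cancelling L: (α₁ − α₂)ΔT = P/(A₁E₁) + P/(A₂E₂).
|α₁ − α₂|·ΔT = 7.2×10⁻⁶ × 105 = 0.000756.
1/(A₁E₁) + 1/(A₂E₂) = 1/(575×28×10³) + 1/(2150×105×10³) = 6.654×10⁻⁸ N⁻¹.
So P = 0.000756 / 6.654×10⁻⁸ = 11.36 kN.
σ_{bronze} = P/A₂ = 11360/2150 = 5.284 MPa, tensile.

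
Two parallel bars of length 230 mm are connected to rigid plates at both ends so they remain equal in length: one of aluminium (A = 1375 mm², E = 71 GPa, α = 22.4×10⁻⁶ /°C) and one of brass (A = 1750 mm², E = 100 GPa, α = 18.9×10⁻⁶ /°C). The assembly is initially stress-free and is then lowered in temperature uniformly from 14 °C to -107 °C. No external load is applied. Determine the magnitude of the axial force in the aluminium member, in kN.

The aluminium has the larger α, so on cooling it would change length more than the brass if both were free. The rigid plates force a common final length, so the aluminium is put into tension and the brass into compression, with equal and opposite forces P (no external load).
Setting the final lengths equal and cancelling L: (α₁ − α₂)ΔT = P/(A₁E₁) + P/(A₂E₂).
|α₁ − α₂|·ΔT = 3.5×10⁻⁶ × 121 = 0.0004235.
1/(A₁E₁) + 1/(A₂E₂) = 1/(1375×71×10³) + 1/(1750×100×10³) = 1.596×10⁻⁸ N⁻¹.
So P = 0.0004235 / 1.596×10⁻⁸ = 26.54 kN.

P ≈ 26.5 kN (tensile in the aluminium)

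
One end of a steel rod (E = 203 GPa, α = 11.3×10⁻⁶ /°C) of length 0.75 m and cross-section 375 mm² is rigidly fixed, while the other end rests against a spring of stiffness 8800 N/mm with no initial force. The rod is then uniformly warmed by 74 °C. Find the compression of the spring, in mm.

The unrestrained thermal change is αΔT L = 11.3×10⁻⁶ × 74 × 750 = 0.6271 mm.
Let P be the compressive force at the spring. The rod shortens elastically by PL/(AE) and the spring compresses by P/k; together these equal δ_free.
So P = δ_free / [L/(AE) + 1/k] = 0.6271 / [ 750/(375×203×10³) + 1/(8800) ].
P = 0.6271 / 0.0001235 = 5079 N.
Spring compression = P/k = 5079/(8800) = 0.5771 mm.

δ ≈ 0.577 mm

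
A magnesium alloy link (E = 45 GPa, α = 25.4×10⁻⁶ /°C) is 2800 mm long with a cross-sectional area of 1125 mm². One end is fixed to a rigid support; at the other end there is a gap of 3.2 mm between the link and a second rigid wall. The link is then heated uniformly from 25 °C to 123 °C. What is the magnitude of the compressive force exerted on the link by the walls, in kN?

P ≈ 68.2 kN

If the wall were absent the link would grow by αΔT L = 25.4×10⁻⁶ × 98 × 2800 = 6.97 mm.
The gap closes (δ_free > 3.2 mm) and the wall then resists a further 6.97 − 3.2 = 3.77 mm of expansion.
Compatibility: PL/(AE) = 3.77 mm, so σ = P/A = E × (3.77/2800) = 60.59 MPa.
P = σA = 60.59 × 1125 = 68.16 kN.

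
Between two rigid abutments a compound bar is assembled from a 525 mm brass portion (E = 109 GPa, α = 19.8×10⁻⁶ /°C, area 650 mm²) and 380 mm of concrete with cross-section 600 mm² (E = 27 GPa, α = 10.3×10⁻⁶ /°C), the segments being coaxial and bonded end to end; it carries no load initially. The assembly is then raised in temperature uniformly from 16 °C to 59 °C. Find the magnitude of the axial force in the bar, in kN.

With the walls removed the bar would change length by δ_free = Σ αᵢΔT Lᵢ = 19.8×10⁻⁶×43×525 + 10.3×10⁻⁶×43×380 = 0.6153 mm.
Since the ends are fixed, an axial force P builds up, equal in every segment, with P · Σ Lᵢ/(AᵢEᵢ) = δ_free.
The series flexibility is Σ Lᵢ/(AᵢEᵢ) = 525/(650×109×10³) + 380/(600×27×10³) = 3.087×10⁻⁵ mm/N.
So P = 0.6153 / 3.087×10⁻⁵ = 19.93 kN, compressive.

P ≈ 19.9 kN (compressive)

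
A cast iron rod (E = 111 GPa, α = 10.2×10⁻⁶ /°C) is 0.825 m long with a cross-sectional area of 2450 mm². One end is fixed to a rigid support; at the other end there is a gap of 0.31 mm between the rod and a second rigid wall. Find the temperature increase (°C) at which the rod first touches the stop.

The gap closes when αΔT L = 0.31 mm, since the rod is still unstressed at that instant.
So ΔT = g/(αL) = 0.31/(10.2×10⁻⁶ × 825) = 36.84 °C.

ΔT ≈ 36.8 °C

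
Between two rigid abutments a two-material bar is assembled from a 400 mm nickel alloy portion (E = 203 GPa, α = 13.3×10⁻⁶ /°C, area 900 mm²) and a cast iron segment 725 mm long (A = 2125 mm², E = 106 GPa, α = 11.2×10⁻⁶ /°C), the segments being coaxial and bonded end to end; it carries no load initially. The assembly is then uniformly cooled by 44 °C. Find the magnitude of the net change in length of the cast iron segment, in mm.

|ΔL| ≈ 0.00533 mm

Free thermal contraction of the whole bar: Σ αᵢΔT Lᵢ = 13.3×10⁻⁶×44×400 + 11.2×10⁻⁶×44×725 = 0.5914 mm.
The walls prevent any net length change, so an axial force P (same in every segment) develops. Compatibility: P · Σ Lᵢ/(AᵢEᵢ) = δ_free.
Σ Lᵢ/(AᵢEᵢ) = 400/(900×203×10³) + 725/(2125×106×10³) = 5.408×10⁻⁶ mm/N.
P = 0.5914 / 5.408×10⁻⁶ = 109300 N = 109.3 kN, tensile.
For the cast iron segment, free thermal change = 11.2×10⁻⁶×44×725 = 0.3573 mm and elastic change from P = 109300×725/(2125×106×10³) = 0.352 mm; these oppose, so the net change is 0.00533 mm (segment shortens).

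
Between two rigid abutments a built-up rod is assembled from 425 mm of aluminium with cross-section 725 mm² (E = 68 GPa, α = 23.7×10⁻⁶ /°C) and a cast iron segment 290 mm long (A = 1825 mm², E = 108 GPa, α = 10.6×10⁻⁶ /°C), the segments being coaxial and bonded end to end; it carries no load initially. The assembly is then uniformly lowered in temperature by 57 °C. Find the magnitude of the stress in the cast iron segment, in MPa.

σ ≈ 40.7 MPa (tensile)

Free thermal contraction of the whole bar: Σ αᵢΔT Lᵢ = 23.7×10⁻⁶×57×425 + 10.6×10⁻⁶×57×290 = 0.7494 mm.
The rigid supports impose zero overall length change; the single axial force P common to all segments must satisfy P Σ Lᵢ/(AᵢEᵢ) = δ_free.
The series flexibility is Σ Lᵢ/(AᵢEᵢ) = 425/(725×68×10³) + 290/(1825×108×10³) = 1.009×10⁻⁵ mm/N.
So P = 0.7494 / 1.009×10⁻⁵ = 74.25 kN, tensile.
σ_{cast iron} = P / A = 74250 / 1825 = 40.69 MPa.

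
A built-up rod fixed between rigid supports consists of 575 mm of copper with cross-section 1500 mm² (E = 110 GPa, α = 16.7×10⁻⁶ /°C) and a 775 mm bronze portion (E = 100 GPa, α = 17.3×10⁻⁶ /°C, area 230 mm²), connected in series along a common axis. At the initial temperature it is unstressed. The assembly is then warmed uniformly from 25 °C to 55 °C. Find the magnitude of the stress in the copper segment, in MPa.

σ ≈ 12.4 MPa (compressive)

Free thermal expansion of the whole bar: Σ αᵢΔT Lᵢ = 16.7×10⁻⁶×30×575 + 17.3×10⁻⁶×30×775 = 0.6903 mm.
The walls prevent any net length change, so an axial force P (same in every segment) develops. Compatibility: P · Σ Lᵢ/(AᵢEᵢ) = δ_free.
Σ Lᵢ/(AᵢEᵢ) = 575/(1500×110×10³) + 775/(230×100×10³) = 3.718×10⁻⁵ mm/N.
So P = 0.6903 / 3.718×10⁻⁵ = 18.57 kN, compressive.
σ_{copper} = P / A = 18570 / 1500 = 12.38 MPa.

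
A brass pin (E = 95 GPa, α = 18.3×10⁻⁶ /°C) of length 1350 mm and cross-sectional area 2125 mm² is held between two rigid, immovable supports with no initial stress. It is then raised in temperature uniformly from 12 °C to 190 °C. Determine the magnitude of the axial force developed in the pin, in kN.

The ends cannot move, so σ = EαΔT = 95×10³ × 18.3×10⁻⁶ × 178 = 309.5 MPa.
P = AEαΔT = 2125 × 95×10³ × 18.3×10⁻⁶ × 178 = 657.6 kN (compressive).

P ≈ 658 kN (compressive)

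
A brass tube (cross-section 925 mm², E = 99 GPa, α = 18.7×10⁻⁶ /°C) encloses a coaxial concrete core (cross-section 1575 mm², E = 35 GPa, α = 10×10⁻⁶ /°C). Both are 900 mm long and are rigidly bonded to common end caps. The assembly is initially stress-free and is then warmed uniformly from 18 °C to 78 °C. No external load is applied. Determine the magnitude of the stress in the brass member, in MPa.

σ ≈ 19.4 MPa (compressive)

The brass has the larger α, so on heating it would change length more than the concrete if both were free. The rigid plates force a common final length, so the brass is put into compression and the concrete into tension, with equal and opposite forces P (no external load).
Setting the final lengths equal and cancelling L: (α₁ − α₂)ΔT = P/(A₁E₁) + P/(A₂E₂).
|α₁ − α₂|·ΔT = 8.7×10⁻⁶ × 60 = 0.000522.
1/(A₁E₁) + 1/(A₂E₂) = 1/(925×99×10³) + 1/(1575×35×10³) = 2.906×10⁻⁸ N⁻¹.
So P = 0.000522 / 2.906×10⁻⁸ = 17.96 kN.
σ_{brass} = P/A₁ = 17960/925 = 19.42 MPa, compressive.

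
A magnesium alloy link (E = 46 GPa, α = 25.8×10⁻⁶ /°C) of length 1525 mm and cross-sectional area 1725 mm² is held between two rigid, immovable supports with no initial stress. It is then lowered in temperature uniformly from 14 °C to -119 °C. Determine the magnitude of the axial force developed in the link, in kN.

P ≈ 272 kN (tensile)

Full restraint means ε = 0, so the stress is σ = EαΔT = 46×10³ × 25.8×10⁻⁶ × 133 = 157.8 MPa.
Axial force P = σA = 157.8 × 1725 = 272300 N = 272.3 kN, tensile.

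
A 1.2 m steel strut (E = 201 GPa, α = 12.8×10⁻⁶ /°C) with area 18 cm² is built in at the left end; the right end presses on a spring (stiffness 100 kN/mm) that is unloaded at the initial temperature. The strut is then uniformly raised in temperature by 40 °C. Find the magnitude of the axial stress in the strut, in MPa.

Free thermal expansion: δ_free = αΔT L = 12.8×10⁻⁶ × 40 × 1200 = 0.6144 mm.
Let P be the compressive force at the spring. The strut shortens elastically by PL/(AE) and the spring compresses by P/k; together these equal δ_free.
P [ L/(AE) + 1/k ] = δ_free → P [ 1200/(1800×201×10³) + 1/(100×10³) ] = 0.6144.
P = 0.6144 / 1.332×10⁻⁵ = 46140 N.
σ = P/A = 46140/1800 = 25.63 MPa.

σ ≈ 25.6 MPa (compressive)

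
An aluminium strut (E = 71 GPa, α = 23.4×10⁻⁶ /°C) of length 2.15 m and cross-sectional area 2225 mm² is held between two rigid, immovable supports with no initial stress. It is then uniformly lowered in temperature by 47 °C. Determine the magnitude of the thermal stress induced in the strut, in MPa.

The supports are rigid, so the total axial strain is zero. The restrained thermal strain is ε = αΔT = 23.4×10⁻⁶ × 47 = 1099.8×10⁻⁶.
σ = EαΔT = 71×10³ × 23.4×10⁻⁶ × 47 = 78.09 MPa (tensile; the strut is trying to contract).

σ ≈ 78.1 MPa (tensile)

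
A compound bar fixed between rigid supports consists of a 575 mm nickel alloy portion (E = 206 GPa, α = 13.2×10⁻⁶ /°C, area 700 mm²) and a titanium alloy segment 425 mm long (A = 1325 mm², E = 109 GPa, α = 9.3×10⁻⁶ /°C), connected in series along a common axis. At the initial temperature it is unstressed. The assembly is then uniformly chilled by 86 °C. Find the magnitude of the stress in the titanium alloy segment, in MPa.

σ ≈ 108 MPa (tensile)

Free thermal contraction of the whole bar: Σ αᵢΔT Lᵢ = 13.2×10⁻⁶×86×575 + 9.3×10⁻⁶×86×425 = 0.9927 mm.
Since the ends are fixed, an axial force P builds up, equal in every segment, with P · Σ Lᵢ/(AᵢEᵢ) = δ_free.
Σ Lᵢ/(AᵢEᵢ) = 575/(700×206×10³) + 425/(1325×109×10³) = 6.93×10⁻⁶ mm/N.
So P = 0.9927 / 6.93×10⁻⁶ = 143.2 kN, tensile.
σ_{titanium alloy} = P / A = 143200 / 1325 = 108.1 MPa.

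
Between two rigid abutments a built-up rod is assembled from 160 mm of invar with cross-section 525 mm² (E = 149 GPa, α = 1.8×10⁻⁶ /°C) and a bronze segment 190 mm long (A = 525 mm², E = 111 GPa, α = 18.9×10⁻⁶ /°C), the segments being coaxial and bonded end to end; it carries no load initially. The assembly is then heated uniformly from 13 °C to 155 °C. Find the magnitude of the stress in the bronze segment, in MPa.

σ ≈ 198 MPa (compressive)

If the supports were absent, the total length change would be Σ αᵢΔT Lᵢ = 1.8×10⁻⁶×142×160 + 18.9×10⁻⁶×142×190 = 0.5508 mm.
Since the ends are fixed, an axial force P builds up, equal in every segment, with P · Σ Lᵢ/(AᵢEᵢ) = δ_free.
Σ Lᵢ/(AᵢEᵢ) = 160/(525×149×10³) + 190/(525×111×10³) = 5.306×10⁻⁶ mm/N.
So P = 0.5508 / 5.306×10⁻⁶ = 103.8 kN, compressive.
σ_{bronze} = P / A = 103800 / 525 = 197.7 MPa.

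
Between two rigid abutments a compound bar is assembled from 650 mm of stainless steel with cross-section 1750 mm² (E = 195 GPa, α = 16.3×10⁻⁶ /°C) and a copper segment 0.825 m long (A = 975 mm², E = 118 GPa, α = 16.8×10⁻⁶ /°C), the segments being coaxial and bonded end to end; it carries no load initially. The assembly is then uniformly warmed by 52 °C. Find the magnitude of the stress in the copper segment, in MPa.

If the supports were absent, the total length change would be Σ αᵢΔT Lᵢ = 16.3×10⁻⁶×52×650 + 16.8×10⁻⁶×52×825 = 1.272 mm.
The rigid supports impose zero overall length change; the single axial force P common to all segments must satisfy P Σ Lᵢ/(AᵢEᵢ) = δ_free.
Σ Lᵢ/(AᵢEᵢ) = 650/(1750×195×10³) + 825/(975×118×10³) = 9.076×10⁻⁶ mm/N.
Hence P = δ_free / Σ(L/AE) = 1.272/9.076×10⁻⁶ = 140.1 kN (compressive).
σ_{copper} = P / A = 140100 / 975 = 143.7 MPa.

σ ≈ 144 MPa (compressive)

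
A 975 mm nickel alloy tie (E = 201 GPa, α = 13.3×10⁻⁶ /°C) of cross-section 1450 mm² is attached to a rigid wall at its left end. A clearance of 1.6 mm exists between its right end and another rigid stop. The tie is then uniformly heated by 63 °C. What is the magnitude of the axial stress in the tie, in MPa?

Unrestrained expansion: δ_free = αΔT L = 13.3×10⁻⁶ × 63 × 975 = 0.817 mm.
Since δ_free = 0.817 mm is less than the 1.6 mm gap, the tie never touches the wall. No axial force develops.

σ ≈ 0 MPa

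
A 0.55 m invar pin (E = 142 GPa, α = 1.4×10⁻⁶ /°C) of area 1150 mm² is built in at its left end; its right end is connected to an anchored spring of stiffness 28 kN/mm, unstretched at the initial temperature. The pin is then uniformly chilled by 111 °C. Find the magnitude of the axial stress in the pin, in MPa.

The unrestrained thermal change is αΔT L = 1.4×10⁻⁶ × 111 × 550 = 0.08547 mm.
With a force P in the spring, the elastic change of the pin is PL/(AE) and that of the spring is P/k; compatibility requires their sum to equal δ_free.
P [ L/(AE) + 1/k ] = δ_free → P [ 550/(1150×142×10³) + 1/(28×10³) ] = 0.08547.
P = 0.08547 / 3.908×10⁻⁵ = 2187 N.
σ = P/A = 2187/1150 = 1.902 MPa.

σ ≈ 1.9 MPa (tensile)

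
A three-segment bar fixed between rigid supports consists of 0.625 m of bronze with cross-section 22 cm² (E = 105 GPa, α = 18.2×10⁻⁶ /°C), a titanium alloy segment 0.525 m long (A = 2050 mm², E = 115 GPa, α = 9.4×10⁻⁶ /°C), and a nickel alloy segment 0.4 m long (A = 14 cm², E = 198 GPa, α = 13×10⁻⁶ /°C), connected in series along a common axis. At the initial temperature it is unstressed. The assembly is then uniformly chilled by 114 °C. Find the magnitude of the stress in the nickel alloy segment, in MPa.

If the supports were absent, the total length change would be Σ αᵢΔT Lᵢ = 18.2×10⁻⁶×114×625 + 9.4×10⁻⁶×114×525 + 13×10⁻⁶×114×400 = 2.452 mm.
The walls prevent any net length change, so an axial force P (same in every segment) develops. Compatibility: P · Σ Lᵢ/(AᵢEᵢ) = δ_free.
The series flexibility is Σ Lᵢ/(AᵢEᵢ) = 625/(2200×105×10³) + 525/(2050×115×10³) + 400/(1400×198×10³) = 6.376×10⁻⁶ mm/N.
P = 2.452 / 6.376×10⁻⁶ = 384600 N = 384.6 kN, tensile.
σ_{nickel alloy} = P / A = 384600 / 1400 = 274.7 MPa.

σ ≈ 275 MPa (tensile)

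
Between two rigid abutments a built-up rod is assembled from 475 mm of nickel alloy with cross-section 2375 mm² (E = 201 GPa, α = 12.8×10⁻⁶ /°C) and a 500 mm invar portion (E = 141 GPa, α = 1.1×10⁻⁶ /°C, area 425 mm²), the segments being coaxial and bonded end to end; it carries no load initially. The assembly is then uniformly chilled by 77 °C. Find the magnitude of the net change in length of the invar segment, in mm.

With the walls removed the bar would change length by δ_free = Σ αᵢΔT Lᵢ = 12.8×10⁻⁶×77×475 + 1.1×10⁻⁶×77×500 = 0.5105 mm.
The rigid supports impose zero overall length change; the single axial force P common to all segments must satisfy P Σ Lᵢ/(AᵢEᵢ) = δ_free.
Σ Lᵢ/(AᵢEᵢ) = 475/(2375×201×10³) + 500/(425×141×10³) = 9.339×10⁻⁶ mm/N.
P = 0.5105 / 9.339×10⁻⁶ = 54670 N = 54.67 kN, tensile.
For the invar segment, free thermal change = 1.1×10⁻⁶×77×500 = 0.04235 mm and elastic change from P = 54670×500/(425×141×10³) = 0.4561 mm; these oppose, so the net change is 0.414 mm (segment lengthens).

|ΔL| ≈ 0.414 mm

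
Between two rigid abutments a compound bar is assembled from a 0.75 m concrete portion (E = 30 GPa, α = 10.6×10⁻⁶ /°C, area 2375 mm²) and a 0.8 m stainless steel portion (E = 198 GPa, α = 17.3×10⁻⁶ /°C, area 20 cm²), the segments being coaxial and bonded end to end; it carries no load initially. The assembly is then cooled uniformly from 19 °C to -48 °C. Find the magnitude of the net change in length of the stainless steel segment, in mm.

|ΔL| ≈ 0.692 mm

If the supports were absent, the total length change would be Σ αᵢΔT Lᵢ = 10.6×10⁻⁶×67×750 + 17.3×10⁻⁶×67×800 = 1.46 mm.
The walls prevent any net length change, so an axial force P (same in every segment) develops. Compatibility: P · Σ Lᵢ/(AᵢEᵢ) = δ_free.
The series flexibility is Σ Lᵢ/(AᵢEᵢ) = 750/(2375×30×10³) + 800/(2000×198×10³) = 1.255×10⁻⁵ mm/N.
So P = 1.46 / 1.255×10⁻⁵ = 116.4 kN, tensile.
For the stainless steel segment, free thermal change = 17.3×10⁻⁶×67×800 = 0.9273 mm and elastic change from P = 116400×800/(2000×198×10³) = 0.2351 mm; these oppose, so the net change is 0.692 mm (segment shortens).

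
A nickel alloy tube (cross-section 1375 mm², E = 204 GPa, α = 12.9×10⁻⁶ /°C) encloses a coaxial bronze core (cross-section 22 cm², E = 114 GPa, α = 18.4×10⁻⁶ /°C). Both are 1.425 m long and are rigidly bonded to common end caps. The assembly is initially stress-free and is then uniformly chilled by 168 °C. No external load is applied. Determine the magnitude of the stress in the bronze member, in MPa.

The bronze has the larger α, so on cooling it would change length more than the nickel alloy if both were free. The rigid plates force a common final length, so the bronze is put into tension and the nickel alloy into compression, with equal and opposite forces P (no external load).
Compatibility of the two members (thermal + elastic change equal): (α₁ − α₂)ΔT = P·[1/(A₁E₁) + 1/(A₂E₂)].
|α₁ − α₂|·ΔT = 5.5×10⁻⁶ × 168 = 0.000924.
1/(A₁E₁) + 1/(A₂E₂) = 1/(1375×204×10³) + 1/(2200×114×10³) = 7.552×10⁻⁹ N⁻¹.
P = 0.000924 / 7.552×10⁻⁹ = 122300 N = 122.3 kN.
σ_{bronze} = P/A₂ = 122300/2200 = 55.61 MPa, tensile.

σ ≈ 55.6 MPa (tensile)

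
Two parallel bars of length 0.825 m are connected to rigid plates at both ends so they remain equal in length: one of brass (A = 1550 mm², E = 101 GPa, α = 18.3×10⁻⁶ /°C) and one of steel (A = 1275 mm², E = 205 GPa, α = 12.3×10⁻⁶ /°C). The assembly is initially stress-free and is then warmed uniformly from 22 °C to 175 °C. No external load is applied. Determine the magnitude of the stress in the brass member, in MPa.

σ ≈ 58 MPa (compressive)

Both members must finish at the same length. With the larger α, the brass tends to over-expand; the plates restrain it, putting the brass in compression and the steel in tension. With no external load the two internal forces are equal and opposite, magnitude P.
Setting the final lengths equal and cancelling L: (α₁ − α₂)ΔT = P/(A₁E₁) + P/(A₂E₂).
|α₁ − α₂|·ΔT = 6×10⁻⁶ × 153 = 0.000918.
1/(A₁E₁) + 1/(A₂E₂) = 1/(1550×101×10³) + 1/(1275×205×10³) = 1.021×10⁻⁸ N⁻¹.
P = 0.000918 / 1.021×10⁻⁸ = 89880 N = 89.88 kN.
σ_{brass} = P/A₁ = 89880/1550 = 57.99 MPa, compressive.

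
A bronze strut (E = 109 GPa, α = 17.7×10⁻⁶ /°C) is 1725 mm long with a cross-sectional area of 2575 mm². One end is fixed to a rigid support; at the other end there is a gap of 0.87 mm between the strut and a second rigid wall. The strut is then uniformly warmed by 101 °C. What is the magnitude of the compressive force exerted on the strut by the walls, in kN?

P ≈ 360 kN

If the wall were absent the strut would grow by αΔT L = 17.7×10⁻⁶ × 101 × 1725 = 3.084 mm.
This exceeds the 0.87 mm gap, so the wall pushes back. The portion of expansion that must be recovered elastically is δ_free − gap = 3.084 − 0.87 = 2.214 mm.
That suppressed elongation corresponds to σ = E·Δ/L = 109×10³ × 2.214/1725 = 139.9 MPa.
P = σA = 139.9 × 2575 = 360.2 kN.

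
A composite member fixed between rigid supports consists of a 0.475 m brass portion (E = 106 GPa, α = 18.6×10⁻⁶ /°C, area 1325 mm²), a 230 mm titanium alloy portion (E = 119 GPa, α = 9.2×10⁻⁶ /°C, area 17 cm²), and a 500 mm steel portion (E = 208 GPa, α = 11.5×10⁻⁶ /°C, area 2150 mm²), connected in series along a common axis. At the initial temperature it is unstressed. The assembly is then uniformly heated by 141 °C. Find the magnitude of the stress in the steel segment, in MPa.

Free thermal expansion of the whole bar: Σ αᵢΔT Lᵢ = 18.6×10⁻⁶×141×475 + 9.2×10⁻⁶×141×230 + 11.5×10⁻⁶×141×500 = 2.355 mm.
The rigid supports impose zero overall length change; the single axial force P common to all segments must satisfy P Σ Lᵢ/(AᵢEᵢ) = δ_free.
The series flexibility is Σ Lᵢ/(AᵢEᵢ) = 475/(1325×106×10³) + 230/(1700×119×10³) + 500/(2150×208×10³) = 5.637×10⁻⁶ mm/N.
P = 2.355 / 5.637×10⁻⁶ = 417700 N = 417.7 kN, compressive.
σ_{steel} = P / A = 417700 / 2150 = 194.3 MPa.

σ ≈ 194 MPa (compressive)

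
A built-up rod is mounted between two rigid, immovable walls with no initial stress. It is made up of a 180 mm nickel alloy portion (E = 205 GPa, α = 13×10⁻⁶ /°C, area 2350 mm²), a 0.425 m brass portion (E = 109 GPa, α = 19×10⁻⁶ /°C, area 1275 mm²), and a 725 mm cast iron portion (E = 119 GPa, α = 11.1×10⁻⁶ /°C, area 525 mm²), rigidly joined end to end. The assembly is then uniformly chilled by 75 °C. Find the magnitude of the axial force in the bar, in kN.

With the walls removed the bar would change length by δ_free = Σ αᵢΔT Lᵢ = 13×10⁻⁶×75×180 + 19×10⁻⁶×75×425 + 11.1×10⁻⁶×75×725 = 1.385 mm.
Since the ends are fixed, an axial force P builds up, equal in every segment, with P · Σ Lᵢ/(AᵢEᵢ) = δ_free.
Σ Lᵢ/(AᵢEᵢ) = 180/(2350×205×10³) + 425/(1275×109×10³) + 725/(525×119×10³) = 1.504×10⁻⁵ mm/N.
Hence P = δ_free / Σ(L/AE) = 1.385/1.504×10⁻⁵ = 92.09 kN (tensile).

P ≈ 92.1 kN (tensile)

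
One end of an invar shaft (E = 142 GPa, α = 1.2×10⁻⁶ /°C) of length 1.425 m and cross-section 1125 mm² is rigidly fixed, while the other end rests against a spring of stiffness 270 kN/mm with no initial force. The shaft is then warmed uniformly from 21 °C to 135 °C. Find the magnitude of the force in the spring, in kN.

The unrestrained thermal change is αΔT L = 1.2×10⁻⁶ × 114 × 1425 = 0.1949 mm.
Let P be the compressive force at the spring. The shaft shortens elastically by PL/(AE) and the spring compresses by P/k; together these equal δ_free.
So P = δ_free / [L/(AE) + 1/k] = 0.1949 / [ 1425/(1125×142×10³) + 1/(270×10³) ].
P = 0.1949 / 1.262×10⁻⁵ = 15440 N.

P ≈ 15.4 kN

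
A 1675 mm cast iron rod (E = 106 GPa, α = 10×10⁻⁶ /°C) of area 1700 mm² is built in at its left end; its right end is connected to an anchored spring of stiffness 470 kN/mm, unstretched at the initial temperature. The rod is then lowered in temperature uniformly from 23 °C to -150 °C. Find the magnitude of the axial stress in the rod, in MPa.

If the spring were absent the rod would shorten by αΔT L = 10×10⁻⁶ × 173 × 1675 = 2.898 mm.
With a force P in the spring, the elastic change of the rod is PL/(AE) and that of the spring is P/k; compatibility requires their sum to equal δ_free.
So P = δ_free / [L/(AE) + 1/k] = 2.898 / [ 1675/(1700×106×10³) + 1/(470×10³) ].
P = 2.898 / 1.142×10⁻⁵ = 253700 N.
σ = P/A = 253700/1700 = 149.2 MPa.

σ ≈ 149 MPa (tensile)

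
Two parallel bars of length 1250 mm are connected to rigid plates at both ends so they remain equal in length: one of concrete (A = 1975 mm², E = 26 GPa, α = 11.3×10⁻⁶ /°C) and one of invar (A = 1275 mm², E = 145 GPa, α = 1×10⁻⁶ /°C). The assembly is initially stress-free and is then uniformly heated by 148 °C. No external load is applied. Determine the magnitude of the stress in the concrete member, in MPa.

σ ≈ 31 MPa (compressive)

Equilibrium of a rigid end plate with no external load gives equal and opposite internal forces ±P in the two members. Since α_{concrete} > α_{invar}, heating drives the concrete into compression and the invar into tension.
Compatibility of the two members (thermal + elastic change equal): (α₁ − α₂)ΔT = P·[1/(A₁E₁) + 1/(A₂E₂)].
|α₁ − α₂|·ΔT = 10.3×10⁻⁶ × 148 = 0.001524.
1/(A₁E₁) + 1/(A₂E₂) = 1/(1975×26×10³) + 1/(1275×145×10³) = 2.488×10⁻⁸ N⁻¹.
P = 0.001524 / 2.488×10⁻⁸ = 61260 N = 61.26 kN.
σ_{concrete} = P/A₁ = 61260/1975 = 31.02 MPa, compressive.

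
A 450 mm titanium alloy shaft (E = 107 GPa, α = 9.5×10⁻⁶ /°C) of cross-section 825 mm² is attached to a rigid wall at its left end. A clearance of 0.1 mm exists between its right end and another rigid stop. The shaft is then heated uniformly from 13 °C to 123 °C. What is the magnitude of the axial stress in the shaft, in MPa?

If the wall were absent the shaft would grow by αΔT L = 9.5×10⁻⁶ × 110 × 450 = 0.4702 mm.
After closing the 0.1 mm clearance, 0.4702 − 0.1 = 0.3702 mm of expansion remains to be suppressed by the wall.
So σ = E(δ_free − g)/L = 107×10³ × 0.3702/450 = 88.04 MPa.

σ ≈ 88 MPa (compressive)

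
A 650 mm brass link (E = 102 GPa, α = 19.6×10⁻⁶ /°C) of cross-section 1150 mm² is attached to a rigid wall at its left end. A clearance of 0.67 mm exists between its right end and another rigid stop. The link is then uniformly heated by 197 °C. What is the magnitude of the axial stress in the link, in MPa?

Unrestrained expansion: δ_free = αΔT L = 19.6×10⁻⁶ × 197 × 650 = 2.51 mm.
The gap closes (δ_free > 0.67 mm) and the wall then resists a further 2.51 − 0.67 = 1.84 mm of expansion.
Compatibility: PL/(AE) = 1.84 mm, so σ = P/A = E × (1.84/650) = 288.7 MPa.

σ ≈ 289 MPa (compressive)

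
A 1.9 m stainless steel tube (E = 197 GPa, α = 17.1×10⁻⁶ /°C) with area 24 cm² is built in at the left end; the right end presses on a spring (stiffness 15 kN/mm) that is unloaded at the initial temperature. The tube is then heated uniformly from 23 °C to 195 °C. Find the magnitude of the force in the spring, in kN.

The unrestrained thermal change is αΔT L = 17.1×10⁻⁶ × 172 × 1900 = 5.588 mm.
Let P be the compressive force at the spring. The tube shortens elastically by PL/(AE) and the spring compresses by P/k; together these equal δ_free.
So P = δ_free / [L/(AE) + 1/k] = 5.588 / [ 1900/(2400×197×10³) + 1/(15×10³) ].
P = 5.588 / 7.069×10⁻⁵ = 79060 N.

P ≈ 79.1 kN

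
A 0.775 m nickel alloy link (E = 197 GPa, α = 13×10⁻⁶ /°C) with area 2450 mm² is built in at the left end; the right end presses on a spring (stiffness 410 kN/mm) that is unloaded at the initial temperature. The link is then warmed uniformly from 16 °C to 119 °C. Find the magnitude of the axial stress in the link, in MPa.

The unrestrained thermal change is αΔT L = 13×10⁻⁶ × 103 × 775 = 1.038 mm.
Let P be the compressive force at the spring. The link shortens elastically by PL/(AE) and the spring compresses by P/k; together these equal δ_free.
P [ L/(AE) + 1/k ] = δ_free → P [ 775/(2450×197×10³) + 1/(410×10³) ] = 1.038.
P = 1.038 / 4.045×10⁻⁶ = 256600 N.
σ = P/A = 256600/2450 = 104.7 MPa.

σ ≈ 105 MPa (compressive)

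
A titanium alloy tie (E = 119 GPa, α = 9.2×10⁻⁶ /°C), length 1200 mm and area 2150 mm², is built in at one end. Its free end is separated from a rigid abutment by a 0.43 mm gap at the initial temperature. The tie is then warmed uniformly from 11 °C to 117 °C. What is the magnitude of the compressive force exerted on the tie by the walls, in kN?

P ≈ 158 kN

Free thermal elongation = αΔT L = 9.2×10⁻⁶ × 106 × 1200 = 1.17 mm.
After closing the 0.43 mm clearance, 1.17 − 0.43 = 0.7402 mm of expansion remains to be suppressed by the wall.
That suppressed elongation corresponds to σ = E·Δ/L = 119×10³ × 0.7402/1200 = 73.41 MPa.
P = σA = 73.41 × 2150 = 157.8 kN.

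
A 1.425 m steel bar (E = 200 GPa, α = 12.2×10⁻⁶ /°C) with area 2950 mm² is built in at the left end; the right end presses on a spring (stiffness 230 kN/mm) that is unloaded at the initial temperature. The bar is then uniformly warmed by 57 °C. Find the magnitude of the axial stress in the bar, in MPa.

The unrestrained thermal change is αΔT L = 12.2×10⁻⁶ × 57 × 1425 = 0.9909 mm.
Let P be the compressive force at the spring. The bar shortens elastically by PL/(AE) and the spring compresses by P/k; together these equal δ_free.
So P = δ_free / [L/(AE) + 1/k] = 0.9909 / [ 1425/(2950×200×10³) + 1/(230×10³) ].
P = 0.9909 / 6.763×10⁻⁶ = 146500 N.
σ = P/A = 146500/2950 = 49.67 MPa.

σ ≈ 49.7 MPa (compressive)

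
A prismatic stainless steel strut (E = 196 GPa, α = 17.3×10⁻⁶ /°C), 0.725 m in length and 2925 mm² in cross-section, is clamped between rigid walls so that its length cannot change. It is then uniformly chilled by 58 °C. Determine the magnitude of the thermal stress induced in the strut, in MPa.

The supports are rigid, so the total axial strain is zero. The restrained thermal strain is ε = αΔT = 17.3×10⁻⁶ × 58 = 1003.4×10⁻⁶.
σ = EαΔT = 196×10³ × 17.3×10⁻⁶ × 58 = 196.7 MPa (tensile; the strut is trying to contract).

σ ≈ 197 MPa (tensile)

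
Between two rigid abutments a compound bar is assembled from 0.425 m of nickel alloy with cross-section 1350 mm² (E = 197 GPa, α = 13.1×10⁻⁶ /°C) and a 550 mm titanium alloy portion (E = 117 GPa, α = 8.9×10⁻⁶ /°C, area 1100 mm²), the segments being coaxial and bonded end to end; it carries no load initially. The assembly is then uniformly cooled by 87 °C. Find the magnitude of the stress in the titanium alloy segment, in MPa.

If the supports were absent, the total length change would be Σ αᵢΔT Lᵢ = 13.1×10⁻⁶×87×425 + 8.9×10⁻⁶×87×550 = 0.9102 mm.
The walls prevent any net length change, so an axial force P (same in every segment) develops. Compatibility: P · Σ Lᵢ/(AᵢEᵢ) = δ_free.
The series flexibility is Σ Lᵢ/(AᵢEᵢ) = 425/(1350×197×10³) + 550/(1100×117×10³) = 5.872×10⁻⁶ mm/N.
P = 0.9102 / 5.872×10⁻⁶ = 155000 N = 155 kN, tensile.
σ_{titanium alloy} = P / A = 155000 / 1100 = 140.9 MPa.

σ ≈ 141 MPa (tensile)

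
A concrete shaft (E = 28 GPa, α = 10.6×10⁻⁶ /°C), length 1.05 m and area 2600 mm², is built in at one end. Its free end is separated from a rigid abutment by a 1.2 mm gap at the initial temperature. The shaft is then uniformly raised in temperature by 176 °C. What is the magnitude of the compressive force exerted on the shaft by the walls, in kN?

P ≈ 52.6 kN

Unrestrained expansion: δ_free = αΔT L = 10.6×10⁻⁶ × 176 × 1050 = 1.959 mm.
The gap closes (δ_free > 1.2 mm) and the wall then resists a further 1.959 − 1.2 = 0.7589 mm of expansion.
Compatibility: PL/(AE) = 0.7589 mm, so σ = P/A = E × (0.7589/1050) = 20.24 MPa.
Force on the wall = σA = 20.24 × 2600 mm² = 52.62 kN.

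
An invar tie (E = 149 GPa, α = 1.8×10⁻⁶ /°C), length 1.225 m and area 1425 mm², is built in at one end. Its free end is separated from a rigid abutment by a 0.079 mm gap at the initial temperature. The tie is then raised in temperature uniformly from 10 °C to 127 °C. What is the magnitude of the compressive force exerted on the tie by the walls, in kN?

Unrestrained expansion: δ_free = αΔT L = 1.8×10⁻⁶ × 117 × 1225 = 0.258 mm.
The gap closes (δ_free > 0.079 mm) and the wall then resists a further 0.258 − 0.079 = 0.179 mm of expansion.
Compatibility: PL/(AE) = 0.179 mm, so σ = P/A = E × (0.179/1225) = 21.77 MPa.
Force on the wall = σA = 21.77 × 1425 mm² = 31.02 kN.

P ≈ 31 kN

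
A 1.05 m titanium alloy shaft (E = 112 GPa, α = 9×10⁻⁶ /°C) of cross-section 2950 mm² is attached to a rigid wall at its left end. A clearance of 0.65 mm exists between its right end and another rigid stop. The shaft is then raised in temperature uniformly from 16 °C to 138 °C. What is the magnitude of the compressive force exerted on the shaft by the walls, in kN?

P ≈ 158 kN

Unrestrained expansion: δ_free = αΔT L = 9×10⁻⁶ × 122 × 1050 = 1.153 mm.
This exceeds the 0.65 mm gap, so the wall pushes back. The portion of expansion that must be recovered elastically is δ_free − gap = 1.153 − 0.65 = 0.5029 mm.
Compatibility: PL/(AE) = 0.5029 mm, so σ = P/A = E × (0.5029/1050) = 53.64 MPa.
Force on the wall = σA = 53.64 × 2950 mm² = 158.2 kN.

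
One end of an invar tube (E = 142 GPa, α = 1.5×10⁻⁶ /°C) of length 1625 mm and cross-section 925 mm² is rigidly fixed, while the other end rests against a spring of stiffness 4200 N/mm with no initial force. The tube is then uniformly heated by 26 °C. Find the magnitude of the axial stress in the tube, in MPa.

σ ≈ 0.274 MPa (compressive)

The unrestrained thermal change is αΔT L = 1.5×10⁻⁶ × 26 × 1625 = 0.06338 mm.
Let P be the compressive force at the spring. The tube shortens elastically by PL/(AE) and the spring compresses by P/k; together these equal δ_free.
P [ L/(AE) + 1/k ] = δ_free → P [ 1625/(925×142×10³) + 1/(4200) ] = 0.06338.
P = 0.06338 / 0.0002505 = 253 N.
σ = P/A = 253/925 = 0.2735 MPa.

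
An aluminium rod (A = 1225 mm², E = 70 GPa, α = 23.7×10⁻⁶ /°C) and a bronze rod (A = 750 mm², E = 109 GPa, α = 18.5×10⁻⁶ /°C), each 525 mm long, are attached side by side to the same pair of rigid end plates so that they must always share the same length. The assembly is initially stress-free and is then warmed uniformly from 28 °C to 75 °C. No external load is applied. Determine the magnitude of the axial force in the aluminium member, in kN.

Both members must finish at the same length. With the larger α, the aluminium tends to over-expand; the plates restrain it, putting the aluminium in compression and the bronze in tension. With no external load the two internal forces are equal and opposite, magnitude P.
Compatibility of the two members (thermal + elastic change equal): (α₁ − α₂)ΔT = P·[1/(A₁E₁) + 1/(A₂E₂)].
|α₁ − α₂|·ΔT = 5.2×10⁻⁶ × 47 = 0.0002444.
1/(A₁E₁) + 1/(A₂E₂) = 1/(1225×70×10³) + 1/(750×109×10³) = 2.389×10⁻⁸ N⁻¹.
P = 0.0002444 / 2.389×10⁻⁸ = 10230 N = 10.23 kN.

P ≈ 10.2 kN (compressive in the aluminium)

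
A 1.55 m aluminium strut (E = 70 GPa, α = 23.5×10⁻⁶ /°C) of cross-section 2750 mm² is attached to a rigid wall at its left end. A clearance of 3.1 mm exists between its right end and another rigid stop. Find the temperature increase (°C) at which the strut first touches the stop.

The gap closes when αΔT L = 3.1 mm, since the strut is still unstressed at that instant.
ΔT = 3.1 / (23.5×10⁻⁶ × 1550) = 85.11 °C.

ΔT ≈ 85.1 °C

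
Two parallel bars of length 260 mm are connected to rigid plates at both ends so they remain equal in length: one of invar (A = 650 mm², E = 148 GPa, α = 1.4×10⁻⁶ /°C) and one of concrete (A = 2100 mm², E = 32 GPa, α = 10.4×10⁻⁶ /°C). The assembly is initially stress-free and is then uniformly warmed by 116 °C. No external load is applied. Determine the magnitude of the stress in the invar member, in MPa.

The concrete has the larger α, so on heating it would change length more than the invar if both were free. The rigid plates force a common final length, so the concrete is put into compression and the invar into tension, with equal and opposite forces P (no external load).
Setting the final lengths equal and cancelling L: (α₁ − α₂)ΔT = P/(A₁E₁) + P/(A₂E₂).
|α₁ − α₂|·ΔT = 9×10⁻⁶ × 116 = 0.001044.
1/(A₁E₁) + 1/(A₂E₂) = 1/(650×148×10³) + 1/(2100×32×10³) = 2.528×10⁻⁸ N⁻¹.
So P = 0.001044 / 2.528×10⁻⁸ = 41.3 kN.
σ_{invar} = P/A₁ = 41300/650 = 63.54 MPa, tensile.

σ ≈ 63.5 MPa (tensile)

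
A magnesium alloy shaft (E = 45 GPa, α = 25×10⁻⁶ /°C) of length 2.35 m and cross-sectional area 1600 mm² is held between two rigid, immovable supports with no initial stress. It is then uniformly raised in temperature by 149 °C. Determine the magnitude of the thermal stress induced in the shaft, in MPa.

With length fixed, the mechanical strain must cancel the thermal strain αΔT = 25×10⁻⁶ × 149 = 3725×10⁻⁶.
The stress required to suppress this strain is σ = Eε = 45×10³ × 3725×10⁻⁶ = 167.6 MPa, compressive since the shaft is trying to expand.

σ ≈ 168 MPa (compressive)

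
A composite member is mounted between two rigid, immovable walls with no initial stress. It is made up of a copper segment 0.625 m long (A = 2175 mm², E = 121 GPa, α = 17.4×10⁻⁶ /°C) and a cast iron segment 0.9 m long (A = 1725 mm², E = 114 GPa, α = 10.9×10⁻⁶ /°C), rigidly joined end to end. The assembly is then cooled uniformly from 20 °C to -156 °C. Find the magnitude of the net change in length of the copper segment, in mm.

Free thermal contraction of the whole bar: Σ αᵢΔT Lᵢ = 17.4×10⁻⁶×176×625 + 10.9×10⁻⁶×176×900 = 3.641 mm.
Since the ends are fixed, an axial force P builds up, equal in every segment, with P · Σ Lᵢ/(AᵢEᵢ) = δ_free.
Σ Lᵢ/(AᵢEᵢ) = 625/(2175×121×10³) + 900/(1725×114×10³) = 6.952×10⁻⁶ mm/N.
P = 3.641 / 6.952×10⁻⁶ = 523700 N = 523.7 kN, tensile.
For the copper segment, free thermal change = 17.4×10⁻⁶×176×625 = 1.914 mm and elastic change from P = 523700×625/(2175×121×10³) = 1.244 mm; these oppose, so the net change is 0.67 mm (segment shortens).

|ΔL| ≈ 0.67 mm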